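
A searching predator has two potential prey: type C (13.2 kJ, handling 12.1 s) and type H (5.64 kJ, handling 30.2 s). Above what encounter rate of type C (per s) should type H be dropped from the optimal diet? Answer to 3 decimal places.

0.017 per s

Drop type H once their profitability E₂/h₂ falls below the rate achievable on type C alone: E₂/h₂ = λE₁/(1 + λh₁).
Solve for λ: λE₁h₂ = E₂(1 + λh₁) → λ(E₁h₂ − E₂h₁) = E₂ → λ = E₂/(E₁h₂ − E₂h₁).
λ = 5.64/(13.2×30.2 − 5.64×12.1) = 5.64/330.4 = 0.01707 per s.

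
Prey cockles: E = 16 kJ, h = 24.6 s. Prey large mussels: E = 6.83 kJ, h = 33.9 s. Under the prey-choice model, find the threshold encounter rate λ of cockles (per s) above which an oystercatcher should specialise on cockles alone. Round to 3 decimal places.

At the threshold, the rate on cockles alone equals the profitability of large mussels: λ·16/(1 + λ·24.6) = 6.83/33.9 = 0.2015.
Rearranging, λ(16 − 0.2015×24.6) = 0.2015, so λ = 0.2015/11.04 = 0.01824 per s.

0.018 per s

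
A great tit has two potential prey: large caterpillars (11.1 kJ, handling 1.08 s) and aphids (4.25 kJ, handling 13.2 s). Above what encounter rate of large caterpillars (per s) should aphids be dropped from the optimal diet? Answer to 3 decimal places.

0.030 per s

The zero-one rule: include aphids iff E₂/h₂ > λE₁/(1+λh₁). Equality gives the switch point.
λE₁h₂ = E₂ + λE₂h₁ ⇒ λ = E₂/(E₁h₂ − E₂h₁) = 4.25/(146.5 − 4.59) = 0.02994 per s.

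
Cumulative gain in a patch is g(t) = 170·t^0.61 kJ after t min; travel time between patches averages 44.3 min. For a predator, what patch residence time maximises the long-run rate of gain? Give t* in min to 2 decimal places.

Maximise g(t)/(T+t): set derivative to zero → g'(t)(T+t) = g(t).
g'(t) = 0.61·170·t^-0.39. Setting 0.61·170·t^-0.39 = 170·t^0.61/(44.3+t) gives 0.61(44.3+t) = t, so 0.39·t = 0.61×44.3.
t* = 0.61×44.3/0.39 = 69.29 min.

69.29 min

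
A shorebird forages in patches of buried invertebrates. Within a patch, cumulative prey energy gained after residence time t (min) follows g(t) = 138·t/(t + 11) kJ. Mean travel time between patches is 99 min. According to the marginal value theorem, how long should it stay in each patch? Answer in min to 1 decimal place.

33.0 min

Optimal t* satisfies g'(t*) = g(t*)/(T + t*).
g'(t) = 138·11/(t + 11)². Setting 138·11/(t+11)² = 138t/[(t+11)(99+t)] gives 11(99+t) = t(t+11), so t² = 11×99 = 1089.
t* = √1089 = 33 min.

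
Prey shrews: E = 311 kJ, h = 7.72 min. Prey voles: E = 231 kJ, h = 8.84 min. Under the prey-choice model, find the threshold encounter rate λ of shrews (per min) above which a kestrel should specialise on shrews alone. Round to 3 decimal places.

Drop voles once their profitability E₂/h₂ falls below the rate achievable on shrews alone: E₂/h₂ = λE₁/(1 + λh₁).
Solve for λ: λE₁h₂ = E₂(1 + λh₁) → λ(E₁h₂ − E₂h₁) = E₂ → λ = E₂/(E₁h₂ − E₂h₁).
λ = 231/(311×8.84 − 231×7.72) = 231/965.9 = 0.2392 per min.

0.239 per min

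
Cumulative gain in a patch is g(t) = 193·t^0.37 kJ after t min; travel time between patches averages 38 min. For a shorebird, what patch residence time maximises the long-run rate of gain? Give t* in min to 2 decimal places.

Optimal t* satisfies g'(t*) = g(t*)/(T + t*).
g'(t) = 0.37·193·t^-0.63. Setting 0.37·193·t^-0.63 = 193·t^0.37/(38+t) gives 0.37(38+t) = t, so 0.63·t = 0.37×38.
t* = 0.37×38/0.63 = 22.32 min.

22.32 min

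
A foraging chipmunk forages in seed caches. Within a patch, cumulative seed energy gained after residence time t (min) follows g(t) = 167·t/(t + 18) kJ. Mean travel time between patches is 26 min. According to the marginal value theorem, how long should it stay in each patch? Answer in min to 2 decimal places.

21.63 min

By the marginal value theorem, leave when the instantaneous gain rate g'(t) equals the habitat-wide average g(t)/(T + t).
g'(t) = 167·18/(t + 18)². Setting 167·18/(t+18)² = 167t/[(t+18)(26+t)] gives 18(26+t) = t(t+18), so t² = 18×26 = 468.
t* = √468 = 21.63 min.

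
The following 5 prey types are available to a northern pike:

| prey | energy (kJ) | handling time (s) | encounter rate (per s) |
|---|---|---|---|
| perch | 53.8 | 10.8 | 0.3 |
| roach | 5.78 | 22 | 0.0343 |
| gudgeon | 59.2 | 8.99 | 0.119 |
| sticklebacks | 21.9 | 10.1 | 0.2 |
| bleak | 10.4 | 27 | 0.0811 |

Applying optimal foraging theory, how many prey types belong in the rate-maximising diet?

Profitabilities (E/h, kJ/s): gudgeon 6.59, perch 4.98, sticklebacks 2.17, bleak 0.385, roach 0.263. Add prey in this order while the next type's profitability exceeds the intake rate on those already taken.
Rate on top 1: 3.404. perch: 4.98 > 3.404 → include.
Rate on top 2: 4.366. sticklebacks: 2.17 < 4.366 → exclude; stop.
Optimal diet: gudgeon, perch — 2 of 5 types.

2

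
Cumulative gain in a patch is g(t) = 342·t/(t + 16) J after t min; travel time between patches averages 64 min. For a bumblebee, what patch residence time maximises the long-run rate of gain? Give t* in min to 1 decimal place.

Optimal t* satisfies g'(t*) = g(t*)/(T + t*).
g'(t) = 342·16/(t + 16)². Setting 342·16/(t+16)² = 342t/[(t+16)(64+t)] gives 16(64+t) = t(t+16), so t² = 16×64 = 1024.
t* = √1024 = 32 min.

32.0 min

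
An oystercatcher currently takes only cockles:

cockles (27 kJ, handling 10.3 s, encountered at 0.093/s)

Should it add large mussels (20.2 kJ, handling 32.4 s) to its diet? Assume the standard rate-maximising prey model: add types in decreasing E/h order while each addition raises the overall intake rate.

On cockles alone, R = ΣλE/(1+Σλh) = 2.511/1.958 = 1.282 kJ/s.
large mussels: E/h = 20.2/32.4 = 0.6235 kJ/s.
Since 0.6235 < R, time spent handling large mussels is better spent searching.

No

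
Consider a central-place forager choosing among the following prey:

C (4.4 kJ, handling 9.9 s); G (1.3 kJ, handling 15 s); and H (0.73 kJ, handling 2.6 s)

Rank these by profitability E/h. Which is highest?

Profitability E/h (kJ/s): C = 4.4/9.9 = 0.444, G = 1.3/15 = 0.0867, H = 0.73/2.6 = 0.281.
Ranked: C > H > G.

C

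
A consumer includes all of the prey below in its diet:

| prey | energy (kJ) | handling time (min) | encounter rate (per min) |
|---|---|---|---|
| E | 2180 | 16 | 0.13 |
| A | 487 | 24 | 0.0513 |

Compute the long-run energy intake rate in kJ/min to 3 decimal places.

71.531 kJ/min

R = (0.13×2180 + 0.0513×487) / (1 + 0.13×16 + 0.0513×24) = 308.4/4.311 = 71.53 kJ/min.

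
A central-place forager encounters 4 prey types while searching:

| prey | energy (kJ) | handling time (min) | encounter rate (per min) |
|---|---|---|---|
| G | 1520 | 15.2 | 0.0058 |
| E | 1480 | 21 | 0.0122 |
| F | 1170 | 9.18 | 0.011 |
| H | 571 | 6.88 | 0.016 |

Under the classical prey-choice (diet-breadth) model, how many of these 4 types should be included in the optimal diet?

4

E/h in descending order: F 127, G 100, H 83, E 70.5 kJ/min. The optimal diet is the largest prefix of this list for which every included type satisfies E_i/h_i > R on the types above it.
Rate on top 1: 11.69. G: 100 > 11.69 → include.
Rate on top 2: 18.24. H: 83 > 18.24 → include.
Rate on top 3: 23.72. E: 70.5 > 23.72 → include.
Optimal diet: F, G, H, E — 4 of 4 types.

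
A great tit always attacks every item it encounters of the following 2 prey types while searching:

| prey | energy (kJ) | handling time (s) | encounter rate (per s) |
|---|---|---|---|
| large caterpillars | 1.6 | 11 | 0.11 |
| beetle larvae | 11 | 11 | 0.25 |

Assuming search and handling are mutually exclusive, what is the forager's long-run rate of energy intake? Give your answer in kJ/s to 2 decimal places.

0.59 kJ/s

Energy encountered per unit search time: 0.11×1.6 + 0.25×11 = 2.926 kJ/s.
Handling time per unit search time: 0.11×11 + 0.25×11 = 3.96.
Rate = 2.926/(1 + 3.96) = 0.5899 kJ/s.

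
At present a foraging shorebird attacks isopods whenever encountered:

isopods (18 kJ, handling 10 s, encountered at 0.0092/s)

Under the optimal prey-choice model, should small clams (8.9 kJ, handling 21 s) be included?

Yes

Intake rate on the current diet: R = (0.0092×18) / (1 + 0.0092×10) = 0.1656/1.092 = 0.1516 kJ/s.
Profitability of small clams: 8.9/21 = 0.4238 kJ/s.
Since 0.4238 > R, including small clams increases the long-run rate.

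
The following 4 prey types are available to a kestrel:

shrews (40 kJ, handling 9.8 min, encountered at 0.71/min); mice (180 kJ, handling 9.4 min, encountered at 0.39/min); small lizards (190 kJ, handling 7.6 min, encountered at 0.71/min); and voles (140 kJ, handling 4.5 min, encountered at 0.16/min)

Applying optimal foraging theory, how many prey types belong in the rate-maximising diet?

Rank by E/h (kJ/min): voles 31.1, small lizards 25, mice 19.1, shrews 4.08. Include each in turn until the next type's E/h falls below the running intake rate.
Rate on top 1: 13.02. small lizards: 25 > 13.02 → include.
Rate on top 2: 22.11. mice: 19.1 < 22.11 → exclude; stop.
Optimal diet: voles, small lizards — 2 of 4 types.

2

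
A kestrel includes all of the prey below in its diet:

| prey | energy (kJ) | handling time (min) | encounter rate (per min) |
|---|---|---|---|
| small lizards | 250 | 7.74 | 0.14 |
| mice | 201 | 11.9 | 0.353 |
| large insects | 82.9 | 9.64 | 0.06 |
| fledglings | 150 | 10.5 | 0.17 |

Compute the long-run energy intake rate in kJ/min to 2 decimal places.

Energy encountered per unit search time: 0.14×250 + 0.353×201 + 0.06×82.9 + 0.17×150 = 136.4 kJ/min.
Handling time per unit search time: 0.14×7.74 + 0.353×11.9 + 0.06×9.64 + 0.17×10.5 = 7.648.
Rate = 136.4/(1 + 7.648) = 15.78 kJ/min.

15.78 kJ/min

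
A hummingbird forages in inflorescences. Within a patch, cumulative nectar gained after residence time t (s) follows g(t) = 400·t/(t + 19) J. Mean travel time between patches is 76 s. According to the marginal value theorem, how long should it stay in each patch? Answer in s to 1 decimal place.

38.0 s

Maximise g(t)/(T+t): set derivative to zero → g'(t)(T+t) = g(t).
g'(t) = 400·19/(t + 19)². Setting 400·19/(t+19)² = 400t/[(t+19)(76+t)] gives 19(76+t) = t(t+19), so t² = 19×76 = 1444.
t* = √1444 = 38 s.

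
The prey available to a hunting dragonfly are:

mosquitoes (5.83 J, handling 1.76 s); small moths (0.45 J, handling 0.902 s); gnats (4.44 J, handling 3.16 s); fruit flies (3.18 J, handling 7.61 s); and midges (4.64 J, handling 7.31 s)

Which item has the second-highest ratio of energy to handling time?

In descending order of E/h:
mosquitoes: 5.83/1.76 = 3.31 J/s
gnats: 4.44/3.16 = 1.41 J/s
midges: 4.64/7.31 = 0.635 J/s
small moths: 0.45/0.902 = 0.499 J/s
fruit flies: 3.18/7.61 = 0.418 J/s

gnats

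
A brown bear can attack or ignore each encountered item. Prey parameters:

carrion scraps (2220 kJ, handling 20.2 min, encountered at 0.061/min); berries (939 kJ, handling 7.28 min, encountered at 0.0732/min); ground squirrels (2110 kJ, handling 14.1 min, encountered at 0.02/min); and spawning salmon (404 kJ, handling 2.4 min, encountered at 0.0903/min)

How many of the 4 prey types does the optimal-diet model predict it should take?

4

Profitabilities (E/h, kJ/min): spawning salmon 168, ground squirrels 150, berries 129, carrion scraps 110. Add prey in this order while the next type's profitability exceeds the intake rate on those already taken.
Rate on top 1: 29.98. ground squirrels: 150 > 29.98 → include.
Rate on top 2: 52.5. berries: 129 > 52.5 → include.
Rate on top 3: 72.56. carrion scraps: 110 > 72.56 → include.
Optimal diet: spawning salmon, ground squirrels, berries, carrion scraps — 4 of 4 types.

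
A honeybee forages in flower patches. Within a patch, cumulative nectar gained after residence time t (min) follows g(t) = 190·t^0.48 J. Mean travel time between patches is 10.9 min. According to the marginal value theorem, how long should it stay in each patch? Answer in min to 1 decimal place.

10.1 min

Optimal t* satisfies g'(t*) = g(t*)/(T + t*).
g'(t) = 0.48·190·t^-0.52. Setting 0.48·190·t^-0.52 = 190·t^0.48/(10.9+t) gives 0.48(10.9+t) = t, so 0.52·t = 0.48×10.9.
t* = 0.48×10.9/0.52 = 10.06 min.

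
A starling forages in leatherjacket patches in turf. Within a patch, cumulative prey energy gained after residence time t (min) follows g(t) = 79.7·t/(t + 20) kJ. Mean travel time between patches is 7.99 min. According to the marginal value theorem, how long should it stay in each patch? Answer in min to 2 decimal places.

Maximise g(t)/(T+t): set derivative to zero → g'(t)(T+t) = g(t).
g'(t) = 79.7·20/(t + 20)². Setting 79.7·20/(t+20)² = 79.7t/[(t+20)(7.99+t)] gives 20(7.99+t) = t(t+20), so t² = 20×7.99 = 159.8.
t* = √159.8 = 12.64 min.

12.64 min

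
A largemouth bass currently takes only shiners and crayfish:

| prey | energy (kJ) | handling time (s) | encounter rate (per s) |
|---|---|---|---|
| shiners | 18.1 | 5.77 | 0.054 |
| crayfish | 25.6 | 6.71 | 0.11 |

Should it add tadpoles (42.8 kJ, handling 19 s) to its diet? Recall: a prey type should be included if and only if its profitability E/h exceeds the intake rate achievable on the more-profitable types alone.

Intake rate on the current diet: R = (0.054×18.1 + 0.11×25.6) / (1 + 0.054×5.77 + 0.11×6.71) = 3.793/2.05 = 1.851 kJ/s.
tadpoles: E/h = 42.8/19 = 2.253 kJ/s.
Since 2.253 > R, including tadpoles increases the long-run rate.

Yes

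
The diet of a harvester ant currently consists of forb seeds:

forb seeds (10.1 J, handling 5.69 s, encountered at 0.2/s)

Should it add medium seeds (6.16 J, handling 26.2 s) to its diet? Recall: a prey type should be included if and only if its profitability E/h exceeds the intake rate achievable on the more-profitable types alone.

Current rate: (0.2×10.1)/(1 + 0.2×5.69) = 0.9448 J/s.
medium seeds: E/h = 6.16/26.2 = 0.2351 J/s.
Since 0.2351 < R, time spent handling medium seeds is better spent searching.

No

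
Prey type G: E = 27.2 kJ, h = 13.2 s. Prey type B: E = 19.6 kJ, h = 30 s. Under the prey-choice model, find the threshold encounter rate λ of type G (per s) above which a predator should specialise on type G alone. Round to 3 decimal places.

0.035 per s

The zero-one rule: include type B iff E₂/h₂ > λE₁/(1+λh₁). Equality gives the switch point.
λE₁h₂ = E₂ + λE₂h₁ ⇒ λ = E₂/(E₁h₂ − E₂h₁) = 19.6/(816 − 258.7) = 0.03517 per s.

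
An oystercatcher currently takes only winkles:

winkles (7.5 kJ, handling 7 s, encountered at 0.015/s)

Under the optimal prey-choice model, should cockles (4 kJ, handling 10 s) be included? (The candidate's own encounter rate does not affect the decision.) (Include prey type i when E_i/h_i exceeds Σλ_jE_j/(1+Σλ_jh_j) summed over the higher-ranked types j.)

Yes

Current rate: (0.015×7.5)/(1 + 0.015×7) = 0.1018 kJ/s.
Profitability of cockles: 4/10 = 0.4 kJ/s.
0.4 > 0.1018, so adding cockles raises the average — include it.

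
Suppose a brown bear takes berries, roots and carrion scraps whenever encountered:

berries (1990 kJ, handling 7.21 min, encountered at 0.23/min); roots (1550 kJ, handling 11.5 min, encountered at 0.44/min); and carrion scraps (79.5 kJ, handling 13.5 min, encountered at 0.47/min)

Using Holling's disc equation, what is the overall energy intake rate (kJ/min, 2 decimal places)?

R = Σλ_iE_i / (1 + Σλ_ih_i)
Numerator: 0.23×1990 + 0.44×1550 + 0.47×79.5 = 1177
Denominator: 1 + 0.23×7.21 + 0.44×11.5 + 0.47×13.5 = 14.06
R = 1177/14.06 = 83.7 kJ/min

83.70 kJ/min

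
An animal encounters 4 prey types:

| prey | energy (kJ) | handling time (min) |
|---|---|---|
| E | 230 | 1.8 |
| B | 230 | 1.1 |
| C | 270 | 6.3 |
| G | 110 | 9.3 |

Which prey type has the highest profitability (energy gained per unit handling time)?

Profitability E/h (kJ/min): E = 230/1.8 = 128, B = 230/1.1 = 209, C = 270/6.3 = 42.9, G = 110/9.3 = 11.8.
Ranked: B > E > C > G.

B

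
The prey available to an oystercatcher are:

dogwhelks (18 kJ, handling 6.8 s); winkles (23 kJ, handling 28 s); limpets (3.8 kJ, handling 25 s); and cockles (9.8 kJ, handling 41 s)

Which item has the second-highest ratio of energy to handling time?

In descending order of E/h:
dogwhelks: 18/6.8 = 2.65 kJ/s
winkles: 23/28 = 0.821 kJ/s
cockles: 9.8/41 = 0.239 kJ/s
limpets: 3.8/25 = 0.152 kJ/s

winkles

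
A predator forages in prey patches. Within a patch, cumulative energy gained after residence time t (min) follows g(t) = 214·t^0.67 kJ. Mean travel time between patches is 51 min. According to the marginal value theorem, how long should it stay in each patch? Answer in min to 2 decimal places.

103.55 min

Maximise g(t)/(T+t): set derivative to zero → g'(t)(T+t) = g(t).
g'(t) = 0.67·214·t^-0.33. Setting 0.67·214·t^-0.33 = 214·t^0.67/(51+t) gives 0.67(51+t) = t, so 0.33·t = 0.67×51.
t* = 0.67×51/0.33 = 103.5 min.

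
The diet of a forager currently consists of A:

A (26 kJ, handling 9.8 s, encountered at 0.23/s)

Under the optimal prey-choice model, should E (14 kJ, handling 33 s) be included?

Intake rate on the current diet: R = (0.23×26) / (1 + 0.23×9.8) = 5.98/3.254 = 1.838 kJ/s.
E: E/h = 14/33 = 0.4242 kJ/s.
0.4242 < 1.838, so adding E would lower the average — exclude it.

No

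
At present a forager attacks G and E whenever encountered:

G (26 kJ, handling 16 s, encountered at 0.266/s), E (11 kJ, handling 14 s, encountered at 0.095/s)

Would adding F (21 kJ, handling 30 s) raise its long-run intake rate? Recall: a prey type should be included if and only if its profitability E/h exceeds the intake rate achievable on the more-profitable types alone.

Intake rate on the current diet: R = (0.266×26 + 0.095×11) / (1 + 0.266×16 + 0.095×14) = 7.961/6.586 = 1.209 kJ/s.
F: E/h = 21/30 = 0.7 kJ/s.
Since 0.7 < R, time spent handling F is better spent searching.

No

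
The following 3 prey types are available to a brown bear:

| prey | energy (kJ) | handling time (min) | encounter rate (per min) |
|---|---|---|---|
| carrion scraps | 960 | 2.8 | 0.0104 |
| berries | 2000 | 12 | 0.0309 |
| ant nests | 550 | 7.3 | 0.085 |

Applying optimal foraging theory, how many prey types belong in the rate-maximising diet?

E/h in descending order: carrion scraps 343, berries 167, ant nests 75.3 kJ/min. The optimal diet is the largest prefix of this list for which every included type satisfies E_i/h_i > R on the types above it.
Rate on top 1: 9.701. berries: 167 > 9.701 → include.
Rate on top 2: 51.28. ant nests: 75.3 > 51.28 → include.
Optimal diet: carrion scraps, berries, ant nests — 3 of 3 types.

3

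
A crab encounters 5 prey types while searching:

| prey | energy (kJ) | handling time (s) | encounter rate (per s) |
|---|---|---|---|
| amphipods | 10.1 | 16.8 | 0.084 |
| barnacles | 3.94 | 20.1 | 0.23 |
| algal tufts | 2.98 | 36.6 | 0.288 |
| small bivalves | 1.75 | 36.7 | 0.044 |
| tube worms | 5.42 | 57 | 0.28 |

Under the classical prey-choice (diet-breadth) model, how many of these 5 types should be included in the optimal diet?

1

Profitabilities (E/h, kJ/s): amphipods 0.601, barnacles 0.196, tube worms 0.0951, algal tufts 0.0814, small bivalves 0.0477. Add prey in this order while the next type's profitability exceeds the intake rate on those already taken.
Rate on top 1: 0.3519. barnacles: 0.196 < 0.3519 → exclude; stop.
Optimal diet: amphipods — 1 of 5 types.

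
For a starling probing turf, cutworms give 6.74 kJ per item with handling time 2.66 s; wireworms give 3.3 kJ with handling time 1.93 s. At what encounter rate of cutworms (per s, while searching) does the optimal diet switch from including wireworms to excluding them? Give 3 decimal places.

Drop wireworms once their profitability E₂/h₂ falls below the rate achievable on cutworms alone: E₂/h₂ = λE₁/(1 + λh₁).
Solve for λ: λE₁h₂ = E₂(1 + λh₁) → λ(E₁h₂ − E₂h₁) = E₂ → λ = E₂/(E₁h₂ − E₂h₁).
λ = 3.3/(6.74×1.93 − 3.3×2.66) = 3.3/4.23 = 0.7801 per s.

0.780 per s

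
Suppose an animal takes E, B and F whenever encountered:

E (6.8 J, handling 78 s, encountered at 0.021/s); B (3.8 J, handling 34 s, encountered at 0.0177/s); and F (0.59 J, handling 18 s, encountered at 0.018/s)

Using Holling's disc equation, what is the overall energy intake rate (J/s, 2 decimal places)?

R = (0.021×6.8 + 0.0177×3.8 + 0.018×0.59) / (1 + 0.021×78 + 0.0177×34 + 0.018×18) = 0.2207/3.564 = 0.06192 J/s.

0.06 J/s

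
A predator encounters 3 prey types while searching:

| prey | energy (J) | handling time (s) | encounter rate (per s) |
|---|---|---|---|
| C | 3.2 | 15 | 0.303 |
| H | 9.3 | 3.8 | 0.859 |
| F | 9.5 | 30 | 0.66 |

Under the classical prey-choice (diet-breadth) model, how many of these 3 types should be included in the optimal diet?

Rank by E/h (J/s): H 2.45, F 0.317, C 0.213. Include each in turn until the next type's E/h falls below the running intake rate.
Rate on top 1: 1.873. F: 0.317 < 1.873 → exclude; stop.
Optimal diet: H — 1 of 3 types.

1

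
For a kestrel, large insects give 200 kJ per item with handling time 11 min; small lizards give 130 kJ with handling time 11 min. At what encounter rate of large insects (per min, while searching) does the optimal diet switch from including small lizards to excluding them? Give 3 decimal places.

The zero-one rule: include small lizards iff E₂/h₂ > λE₁/(1+λh₁). Equality gives the switch point.
λE₁h₂ = E₂ + λE₂h₁ ⇒ λ = E₂/(E₁h₂ − E₂h₁) = 130/(2200 − 1430) = 0.1688 per min.

0.169 per min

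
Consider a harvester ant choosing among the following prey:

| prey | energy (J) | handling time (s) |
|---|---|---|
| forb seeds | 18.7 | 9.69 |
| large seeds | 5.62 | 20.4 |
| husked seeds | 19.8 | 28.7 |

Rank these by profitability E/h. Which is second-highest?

In descending order of E/h:
forb seeds: 18.7/9.69 = 1.93 J/s
husked seeds: 19.8/28.7 = 0.69 J/s
large seeds: 5.62/20.4 = 0.275 J/s

husked seeds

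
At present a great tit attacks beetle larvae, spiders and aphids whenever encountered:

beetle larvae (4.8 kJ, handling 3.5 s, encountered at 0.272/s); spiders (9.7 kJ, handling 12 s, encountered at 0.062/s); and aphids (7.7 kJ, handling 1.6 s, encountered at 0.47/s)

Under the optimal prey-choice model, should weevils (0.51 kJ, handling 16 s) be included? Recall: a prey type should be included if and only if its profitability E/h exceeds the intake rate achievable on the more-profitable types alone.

Current rate: (0.272×4.8 + 0.062×9.7 + 0.47×7.7)/(1 + 0.272×3.5 + 0.062×12 + 0.47×1.6) = 1.603 kJ/s.
Profitability of weevils: 0.51/16 = 0.03188 kJ/s.
0.03188 < 1.603, so adding weevils would lower the average — exclude it.

No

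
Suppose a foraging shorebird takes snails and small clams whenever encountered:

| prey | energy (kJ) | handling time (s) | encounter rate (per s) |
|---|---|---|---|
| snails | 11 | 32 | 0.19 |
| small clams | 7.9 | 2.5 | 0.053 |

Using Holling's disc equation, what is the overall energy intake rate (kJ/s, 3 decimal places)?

0.348 kJ/s

R = (0.19×11 + 0.053×7.9) / (1 + 0.19×32 + 0.053×2.5) = 2.509/7.213 = 0.3478 kJ/s.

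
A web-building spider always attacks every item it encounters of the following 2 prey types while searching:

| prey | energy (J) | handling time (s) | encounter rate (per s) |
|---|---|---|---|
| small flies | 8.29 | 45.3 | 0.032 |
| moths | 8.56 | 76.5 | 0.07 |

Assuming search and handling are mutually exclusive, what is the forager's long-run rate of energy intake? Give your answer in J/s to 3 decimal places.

0.111 J/s

Energy encountered per unit search time: 0.032×8.29 + 0.07×8.56 = 0.8645 J/s.
Handling time per unit search time: 0.032×45.3 + 0.07×76.5 = 6.805.
Rate = 0.8645/(1 + 6.805) = 0.1108 J/s.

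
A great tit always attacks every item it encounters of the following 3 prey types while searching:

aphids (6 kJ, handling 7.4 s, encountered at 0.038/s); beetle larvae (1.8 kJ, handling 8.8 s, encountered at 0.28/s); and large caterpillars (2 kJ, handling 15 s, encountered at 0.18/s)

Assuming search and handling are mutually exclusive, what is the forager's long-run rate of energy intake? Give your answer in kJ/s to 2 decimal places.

0.17 kJ/s

R = (0.038×6 + 0.28×1.8 + 0.18×2) / (1 + 0.038×7.4 + 0.28×8.8 + 0.18×15) = 1.092/6.445 = 0.1694 kJ/s.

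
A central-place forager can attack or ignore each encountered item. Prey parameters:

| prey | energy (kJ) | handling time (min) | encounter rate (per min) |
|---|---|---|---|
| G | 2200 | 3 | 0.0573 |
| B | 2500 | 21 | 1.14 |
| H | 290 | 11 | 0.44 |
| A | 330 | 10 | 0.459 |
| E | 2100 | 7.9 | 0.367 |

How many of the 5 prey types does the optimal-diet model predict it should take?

Rank by E/h (kJ/min): G 733, E 266, B 119, A 33, H 26.4. Include each in turn until the next type's E/h falls below the running intake rate.
Rate on top 1: 107.6. E: 266 > 107.6 → include.
Rate on top 2: 220.3. B: 119 < 220.3 → exclude; stop.
Optimal diet: G, E — 2 of 5 types.

2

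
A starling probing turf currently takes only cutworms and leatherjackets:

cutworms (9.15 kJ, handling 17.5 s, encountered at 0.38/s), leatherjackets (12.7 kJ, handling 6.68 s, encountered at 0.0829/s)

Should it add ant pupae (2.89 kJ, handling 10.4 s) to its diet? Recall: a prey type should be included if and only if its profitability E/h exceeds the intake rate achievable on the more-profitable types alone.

Current rate: (0.38×9.15 + 0.0829×12.7)/(1 + 0.38×17.5 + 0.0829×6.68) = 0.5522 kJ/s.
ant pupae: E/h = 2.89/10.4 = 0.2779 kJ/s.
Since 0.2779 < R, time spent handling ant pupae is better spent searching.

No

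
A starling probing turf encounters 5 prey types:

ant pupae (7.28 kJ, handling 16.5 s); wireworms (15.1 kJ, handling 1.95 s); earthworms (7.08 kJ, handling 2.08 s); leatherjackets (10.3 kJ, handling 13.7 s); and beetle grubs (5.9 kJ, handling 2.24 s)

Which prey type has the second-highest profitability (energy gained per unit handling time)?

In descending order of E/h:
wireworms: 15.1/1.95 = 7.74 kJ/s
earthworms: 7.08/2.08 = 3.4 kJ/s
beetle grubs: 5.9/2.24 = 2.63 kJ/s
leatherjackets: 10.3/13.7 = 0.752 kJ/s
ant pupae: 7.28/16.5 = 0.441 kJ/s

earthworms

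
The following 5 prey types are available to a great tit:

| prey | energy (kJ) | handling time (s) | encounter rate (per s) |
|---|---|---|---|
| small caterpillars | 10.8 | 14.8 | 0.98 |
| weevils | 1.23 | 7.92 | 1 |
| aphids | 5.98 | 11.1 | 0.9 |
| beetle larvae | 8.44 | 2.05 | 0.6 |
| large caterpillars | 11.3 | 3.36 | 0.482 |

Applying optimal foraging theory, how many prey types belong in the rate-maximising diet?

2

Rank by E/h (kJ/s): beetle larvae 4.12, large caterpillars 3.36, small caterpillars 0.73, aphids 0.539, weevils 0.155. Include each in turn until the next type's E/h falls below the running intake rate.
Rate on top 1: 2.271. large caterpillars: 3.36 > 2.271 → include.
Rate on top 2: 2.73. small caterpillars: 0.73 < 2.73 → exclude; stop.
Optimal diet: beetle larvae, large caterpillars — 2 of 5 types.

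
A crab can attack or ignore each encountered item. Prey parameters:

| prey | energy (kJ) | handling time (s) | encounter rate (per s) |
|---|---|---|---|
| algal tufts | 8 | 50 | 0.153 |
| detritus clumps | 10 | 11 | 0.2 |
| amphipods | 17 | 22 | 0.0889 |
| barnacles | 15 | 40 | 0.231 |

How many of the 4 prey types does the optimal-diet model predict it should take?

Rank by E/h (kJ/s): detritus clumps 0.909, amphipods 0.773, barnacles 0.375, algal tufts 0.16. Include each in turn until the next type's E/h falls below the running intake rate.
Rate on top 1: 0.625. amphipods: 0.773 > 0.625 → include.
Rate on top 2: 0.681. barnacles: 0.375 < 0.681 → exclude; stop.
Optimal diet: detritus clumps, amphipods — 2 of 4 types.

2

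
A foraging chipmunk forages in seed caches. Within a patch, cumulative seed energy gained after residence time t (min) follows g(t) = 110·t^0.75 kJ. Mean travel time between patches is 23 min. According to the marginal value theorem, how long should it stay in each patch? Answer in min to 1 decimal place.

69.0 min

Maximise g(t)/(T+t): set derivative to zero → g'(t)(T+t) = g(t).
g'(t) = 0.75·110·t^-0.25. Setting 0.75·110·t^-0.25 = 110·t^0.75/(23+t) gives 0.75(23+t) = t, so 0.25·t = 0.75×23.
t* = 0.75×23/0.25 = 69 min.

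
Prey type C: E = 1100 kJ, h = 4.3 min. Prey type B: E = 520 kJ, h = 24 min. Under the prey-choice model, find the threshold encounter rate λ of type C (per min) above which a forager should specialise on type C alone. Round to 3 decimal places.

At the threshold, the rate on type C alone equals the profitability of type B: λ·1100/(1 + λ·4.3) = 520/24 = 21.67.
Rearranging, λ(1100 − 21.67×4.3) = 21.67, so λ = 21.67/1007 = 0.02152 per min.

0.022 per min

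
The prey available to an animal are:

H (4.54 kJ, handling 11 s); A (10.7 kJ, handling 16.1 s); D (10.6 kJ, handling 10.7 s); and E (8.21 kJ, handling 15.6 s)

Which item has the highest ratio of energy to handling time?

Profitability E/h (kJ/s): H = 4.54/11 = 0.413, A = 10.7/16.1 = 0.665, D = 10.6/10.7 = 0.991, E = 8.21/15.6 = 0.526.
Ranked: D > A > E > H.

D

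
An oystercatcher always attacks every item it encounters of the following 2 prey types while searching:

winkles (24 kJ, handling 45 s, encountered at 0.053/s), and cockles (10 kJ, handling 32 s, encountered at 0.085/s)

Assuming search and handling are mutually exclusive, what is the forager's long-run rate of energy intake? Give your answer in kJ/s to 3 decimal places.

0.348 kJ/s

R = Σλ_iE_i / (1 + Σλ_ih_i)
Numerator: 0.053×24 + 0.085×10 = 2.122
Denominator: 1 + 0.053×45 + 0.085×32 = 6.105
R = 2.122/6.105 = 0.3476 kJ/s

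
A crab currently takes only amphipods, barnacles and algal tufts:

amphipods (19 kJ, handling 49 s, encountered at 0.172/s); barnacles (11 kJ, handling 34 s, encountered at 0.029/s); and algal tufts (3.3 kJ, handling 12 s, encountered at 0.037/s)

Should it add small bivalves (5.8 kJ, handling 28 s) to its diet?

No

Current rate: (0.172×19 + 0.029×11 + 0.037×3.3)/(1 + 0.172×49 + 0.029×34 + 0.037×12) = 0.3416 kJ/s.
Profitability of small bivalves: 5.8/28 = 0.2071 kJ/s.
0.2071 < 0.3416, so adding small bivalves would lower the average — exclude it.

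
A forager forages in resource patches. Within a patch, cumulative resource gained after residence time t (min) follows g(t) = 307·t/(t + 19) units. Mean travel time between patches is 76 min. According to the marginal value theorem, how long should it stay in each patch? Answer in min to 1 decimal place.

38.0 min

Optimal t* satisfies g'(t*) = g(t*)/(T + t*).
g'(t) = 307·19/(t + 19)². Setting 307·19/(t+19)² = 307t/[(t+19)(76+t)] gives 19(76+t) = t(t+19), so t² = 19×76 = 1444.
t* = √1444 = 38 min.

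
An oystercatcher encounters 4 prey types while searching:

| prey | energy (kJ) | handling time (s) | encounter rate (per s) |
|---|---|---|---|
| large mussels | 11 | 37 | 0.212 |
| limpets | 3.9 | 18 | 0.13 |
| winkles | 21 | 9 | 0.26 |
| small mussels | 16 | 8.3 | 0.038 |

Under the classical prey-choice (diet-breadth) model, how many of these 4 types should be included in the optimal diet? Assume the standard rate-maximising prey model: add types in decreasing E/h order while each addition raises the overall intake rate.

2

Profitabilities (E/h, kJ/s): winkles 2.33, small mussels 1.93, large mussels 0.297, limpets 0.217. Add prey in this order while the next type's profitability exceeds the intake rate on those already taken.
Rate on top 1: 1.635. small mussels: 1.93 > 1.635 → include.
Rate on top 2: 1.66. large mussels: 0.297 < 1.66 → exclude; stop.
Optimal diet: winkles, small mussels — 2 of 4 types.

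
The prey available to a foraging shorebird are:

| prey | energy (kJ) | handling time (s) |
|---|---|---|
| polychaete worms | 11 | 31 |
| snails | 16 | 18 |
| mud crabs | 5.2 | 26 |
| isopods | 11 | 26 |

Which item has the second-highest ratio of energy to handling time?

isopods

Profitability E/h (kJ/s): polychaete worms = 11/31 = 0.355, snails = 16/18 = 0.889, mud crabs = 5.2/26 = 0.2, isopods = 11/26 = 0.423.
Ranked: snails > isopods > polychaete worms > mud crabs.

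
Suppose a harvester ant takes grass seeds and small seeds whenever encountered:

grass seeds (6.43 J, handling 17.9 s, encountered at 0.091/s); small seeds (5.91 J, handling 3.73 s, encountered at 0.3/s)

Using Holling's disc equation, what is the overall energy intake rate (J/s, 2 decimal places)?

0.63 J/s

R = Σλ_iE_i / (1 + Σλ_ih_i)
Numerator: 0.091×6.43 + 0.3×5.91 = 2.358
Denominator: 1 + 0.091×17.9 + 0.3×3.73 = 3.748
R = 2.358/3.748 = 0.6292 J/s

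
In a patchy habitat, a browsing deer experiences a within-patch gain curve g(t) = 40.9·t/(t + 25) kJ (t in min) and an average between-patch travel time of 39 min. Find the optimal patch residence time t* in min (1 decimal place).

31.2 min

Maximise g(t)/(T+t): set derivative to zero → g'(t)(T+t) = g(t).
g'(t) = 40.9·25/(t + 25)². Setting 40.9·25/(t+25)² = 40.9t/[(t+25)(39+t)] gives 25(39+t) = t(t+25), so t² = 25×39 = 975.
t* = √975 = 31.22 min.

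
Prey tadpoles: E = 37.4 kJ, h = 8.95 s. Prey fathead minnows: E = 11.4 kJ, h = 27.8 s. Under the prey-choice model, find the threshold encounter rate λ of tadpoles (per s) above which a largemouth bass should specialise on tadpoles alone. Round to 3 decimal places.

0.012 per s

The zero-one rule: include fathead minnows iff E₂/h₂ > λE₁/(1+λh₁). Equality gives the switch point.
λE₁h₂ = E₂ + λE₂h₁ ⇒ λ = E₂/(E₁h₂ − E₂h₁) = 11.4/(1040 − 102) = 0.01216 per s.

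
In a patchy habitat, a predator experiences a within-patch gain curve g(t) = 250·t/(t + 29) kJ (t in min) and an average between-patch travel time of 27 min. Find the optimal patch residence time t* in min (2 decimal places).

27.98 min

Maximise g(t)/(T+t): set derivative to zero → g'(t)(T+t) = g(t).
g'(t) = 250·29/(t + 29)². Setting 250·29/(t+29)² = 250t/[(t+29)(27+t)] gives 29(27+t) = t(t+29), so t² = 29×27 = 783.
t* = √783 = 27.98 min.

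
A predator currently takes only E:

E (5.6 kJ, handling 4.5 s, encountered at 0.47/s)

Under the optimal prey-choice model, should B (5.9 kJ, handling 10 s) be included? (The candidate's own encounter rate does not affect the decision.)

No

Current rate: (0.47×5.6)/(1 + 0.47×4.5) = 0.8449 kJ/s.
Profitability of B: 5.9/10 = 0.59 kJ/s.
Since 0.59 < R, time spent handling B is better spent searching.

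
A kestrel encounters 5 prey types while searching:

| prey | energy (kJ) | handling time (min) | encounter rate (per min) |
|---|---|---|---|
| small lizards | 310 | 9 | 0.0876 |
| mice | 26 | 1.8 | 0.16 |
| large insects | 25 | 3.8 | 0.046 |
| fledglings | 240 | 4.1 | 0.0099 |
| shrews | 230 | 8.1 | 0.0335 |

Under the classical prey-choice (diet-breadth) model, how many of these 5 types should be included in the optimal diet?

3

Profitabilities (E/h, kJ/min): fledglings 58.5, small lizards 34.4, shrews 28.4, mice 14.4, large insects 6.58. Add prey in this order while the next type's profitability exceeds the intake rate on those already taken.
Rate on top 1: 2.283. small lizards: 34.4 > 2.283 → include.
Rate on top 2: 16.15. shrews: 28.4 > 16.15 → include.
Rate on top 3: 17.73. mice: 14.4 < 17.73 → exclude; stop.
Optimal diet: fledglings, small lizards, shrews — 3 of 5 types.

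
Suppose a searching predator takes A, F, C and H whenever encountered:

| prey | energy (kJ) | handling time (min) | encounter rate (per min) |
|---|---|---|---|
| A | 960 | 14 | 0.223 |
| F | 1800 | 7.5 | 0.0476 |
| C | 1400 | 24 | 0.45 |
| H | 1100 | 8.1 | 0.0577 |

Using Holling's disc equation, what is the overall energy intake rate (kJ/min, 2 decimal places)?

Energy encountered per unit search time: 0.223×960 + 0.0476×1800 + 0.45×1400 + 0.0577×1100 = 993.2 kJ/min.
Handling time per unit search time: 0.223×14 + 0.0476×7.5 + 0.45×24 + 0.0577×8.1 = 14.75.
Rate = 993.2/(1 + 14.75) = 63.08 kJ/min.

63.08 kJ/min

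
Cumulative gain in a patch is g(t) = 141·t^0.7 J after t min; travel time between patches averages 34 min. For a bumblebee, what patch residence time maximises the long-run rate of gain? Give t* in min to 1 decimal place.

79.3 min

By the marginal value theorem, leave when the instantaneous gain rate g'(t) equals the habitat-wide average g(t)/(T + t).
g'(t) = 0.7·141·t^-0.3. Setting 0.7·141·t^-0.3 = 141·t^0.7/(34+t) gives 0.7(34+t) = t, so 0.30·t = 0.7×34.
t* = 0.7×34/0.30 = 79.33 min.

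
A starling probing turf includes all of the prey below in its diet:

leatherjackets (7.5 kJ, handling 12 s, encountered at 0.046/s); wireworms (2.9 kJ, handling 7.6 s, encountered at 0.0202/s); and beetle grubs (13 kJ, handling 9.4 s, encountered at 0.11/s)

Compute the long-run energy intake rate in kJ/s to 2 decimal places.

0.67 kJ/s

R = Σλ_iE_i / (1 + Σλ_ih_i)
Numerator: 0.046×7.5 + 0.0202×2.9 + 0.11×13 = 1.834
Denominator: 1 + 0.046×12 + 0.0202×7.6 + 0.11×9.4 = 2.74
R = 1.834/2.74 = 0.6693 kJ/s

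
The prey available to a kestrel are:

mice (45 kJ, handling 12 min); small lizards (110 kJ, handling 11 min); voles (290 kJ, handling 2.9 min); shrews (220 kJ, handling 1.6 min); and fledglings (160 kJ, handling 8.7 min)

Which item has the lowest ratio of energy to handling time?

Profitability E/h (kJ/min): mice = 45/12 = 3.75, small lizards = 110/11 = 10, voles = 290/2.9 = 100, shrews = 220/1.6 = 138, fledglings = 160/8.7 = 18.4.
Ranked: shrews > voles > fledglings > small lizards > mice.

mice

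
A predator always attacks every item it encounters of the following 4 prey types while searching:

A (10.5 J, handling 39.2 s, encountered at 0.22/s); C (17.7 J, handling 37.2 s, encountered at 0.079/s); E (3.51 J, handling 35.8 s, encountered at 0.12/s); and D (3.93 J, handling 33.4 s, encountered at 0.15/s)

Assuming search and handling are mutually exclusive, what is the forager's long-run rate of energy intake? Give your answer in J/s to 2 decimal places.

0.22 J/s

R = Σλ_iE_i / (1 + Σλ_ih_i)
Numerator: 0.22×10.5 + 0.079×17.7 + 0.12×3.51 + 0.15×3.93 = 4.719
Denominator: 1 + 0.22×39.2 + 0.079×37.2 + 0.12×35.8 + 0.15×33.4 = 21.87
R = 4.719/21.87 = 0.2158 J/s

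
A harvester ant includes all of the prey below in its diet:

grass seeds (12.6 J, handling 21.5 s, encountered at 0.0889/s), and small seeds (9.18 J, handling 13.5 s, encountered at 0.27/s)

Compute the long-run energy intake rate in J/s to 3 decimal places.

R = (0.0889×12.6 + 0.27×9.18) / (1 + 0.0889×21.5 + 0.27×13.5) = 3.599/6.556 = 0.5489 J/s.

0.549 J/s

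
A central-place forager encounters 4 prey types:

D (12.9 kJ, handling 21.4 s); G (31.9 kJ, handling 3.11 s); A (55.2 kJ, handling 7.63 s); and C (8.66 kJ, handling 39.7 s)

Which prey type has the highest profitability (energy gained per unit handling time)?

G

Profitability E/h (kJ/s): D = 12.9/21.4 = 0.603, G = 31.9/3.11 = 10.3, A = 55.2/7.63 = 7.23, C = 8.66/39.7 = 0.218.
Ranked: G > A > D > C.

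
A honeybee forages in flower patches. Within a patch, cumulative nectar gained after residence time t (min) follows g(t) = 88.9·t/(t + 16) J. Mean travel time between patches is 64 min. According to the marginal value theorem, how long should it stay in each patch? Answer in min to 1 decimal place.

32.0 min

By the marginal value theorem, leave when the instantaneous gain rate g'(t) equals the habitat-wide average g(t)/(T + t).
g'(t) = 88.9·16/(t + 16)². Setting 88.9·16/(t+16)² = 88.9t/[(t+16)(64+t)] gives 16(64+t) = t(t+16), so t² = 16×64 = 1024.
t* = √1024 = 32 min.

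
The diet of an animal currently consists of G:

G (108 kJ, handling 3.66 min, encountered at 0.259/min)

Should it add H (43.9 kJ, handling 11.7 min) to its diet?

Intake rate on the current diet: R = (0.259×108) / (1 + 0.259×3.66) = 27.97/1.948 = 14.36 kJ/min.
Profitability of H: 43.9/11.7 = 3.752 kJ/min.
Since 3.752 < R, time spent handling H is better spent searching.

No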